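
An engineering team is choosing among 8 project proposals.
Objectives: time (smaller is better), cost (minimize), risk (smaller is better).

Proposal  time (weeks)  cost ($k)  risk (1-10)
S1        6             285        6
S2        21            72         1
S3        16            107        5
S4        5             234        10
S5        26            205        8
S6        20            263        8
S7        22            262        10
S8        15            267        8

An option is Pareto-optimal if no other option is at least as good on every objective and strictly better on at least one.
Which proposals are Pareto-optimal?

S1, S2, S3, S4, S8

S1: not dominated.
S2: not dominated (best cost).
S3: not dominated.
S4: not dominated (best time).
S5: dominated by S2 (time 21≤26, cost 72≤205, risk 1≤8).
S6: dominated by S3 (time 16≤20, cost 107≤263, risk 5≤8).
S7: dominated by S2 (time 21≤22, cost 72≤262, risk 1≤10).
S8: not dominated.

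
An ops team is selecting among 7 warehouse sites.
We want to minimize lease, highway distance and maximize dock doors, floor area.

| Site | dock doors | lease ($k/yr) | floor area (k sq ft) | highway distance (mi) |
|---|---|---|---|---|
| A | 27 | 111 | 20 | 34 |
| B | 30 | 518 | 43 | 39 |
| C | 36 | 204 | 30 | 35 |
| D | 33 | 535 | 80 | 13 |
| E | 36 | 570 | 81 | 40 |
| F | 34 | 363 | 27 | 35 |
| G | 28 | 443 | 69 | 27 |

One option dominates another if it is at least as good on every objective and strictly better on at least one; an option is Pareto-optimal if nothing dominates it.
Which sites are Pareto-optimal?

A: not dominated (best lease).
B: not dominated.
C: not dominated.
D: not dominated (best highway distance).
E: not dominated (best floor area).
F: dominated by C (dock doors 36≥34, lease 204≤363, floor area 30≥27, highway distance 35≤35).
G: not dominated.

A, B, C, D, E, G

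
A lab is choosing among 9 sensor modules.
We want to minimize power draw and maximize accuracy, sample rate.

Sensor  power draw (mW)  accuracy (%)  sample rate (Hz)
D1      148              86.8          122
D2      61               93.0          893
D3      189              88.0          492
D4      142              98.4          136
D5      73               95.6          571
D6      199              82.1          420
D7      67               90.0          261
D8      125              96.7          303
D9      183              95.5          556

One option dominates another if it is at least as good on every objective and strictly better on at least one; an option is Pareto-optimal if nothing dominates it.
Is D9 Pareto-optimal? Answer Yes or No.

No

D5 vs D9: power draw 73≤183, accuracy 95.6≥95.5, sample rate 571≥556 — D5 is at least as good on every objective and strictly better on at least one, so D5 dominates D9.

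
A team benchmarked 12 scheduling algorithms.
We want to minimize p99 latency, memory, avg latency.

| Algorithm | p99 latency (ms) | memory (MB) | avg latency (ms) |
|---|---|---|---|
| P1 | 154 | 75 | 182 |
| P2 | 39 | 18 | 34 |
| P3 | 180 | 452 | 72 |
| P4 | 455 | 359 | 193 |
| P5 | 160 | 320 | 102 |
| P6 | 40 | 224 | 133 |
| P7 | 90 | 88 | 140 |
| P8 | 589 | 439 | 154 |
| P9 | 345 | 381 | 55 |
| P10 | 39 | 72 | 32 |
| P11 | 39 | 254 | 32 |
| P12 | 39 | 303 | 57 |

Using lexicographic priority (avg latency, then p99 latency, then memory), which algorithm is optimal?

First minimize avg latency: best is 32, kept {P10, P11}.
Then minimize p99 latency: best is 39, kept {P10, P11}.
Then minimize memory: best is 72, kept {P10}.

P10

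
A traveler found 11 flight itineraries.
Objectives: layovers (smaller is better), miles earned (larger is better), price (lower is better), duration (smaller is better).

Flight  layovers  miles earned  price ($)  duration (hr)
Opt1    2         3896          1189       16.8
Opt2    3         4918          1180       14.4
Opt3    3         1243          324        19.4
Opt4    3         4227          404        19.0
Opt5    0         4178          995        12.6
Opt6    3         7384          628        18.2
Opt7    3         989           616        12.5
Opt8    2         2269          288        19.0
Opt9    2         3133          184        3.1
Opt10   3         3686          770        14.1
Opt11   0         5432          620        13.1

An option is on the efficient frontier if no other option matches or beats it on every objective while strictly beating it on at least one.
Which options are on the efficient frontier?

Opt4, Opt5, Opt6, Opt9, Opt11

Opt1: dominated by Opt5 (layovers 0≤2, miles earned 4178≥3896, price 995≤1189, duration 12.6≤16.8).
Opt2: dominated by Opt11 (layovers 0≤3, miles earned 5432≥4918, price 620≤1180, duration 13.1≤14.4).
Opt3: dominated by Opt8 (layovers 2≤3, miles earned 2269≥1243, price 288≤324, duration 19.0≤19.4).
Opt4: not dominated.
Opt5: not dominated.
Opt6: not dominated (best miles earned).
Opt7: dominated by Opt9 (layovers 2≤3, miles earned 3133≥989, price 184≤616, duration 3.1≤12.5).
Opt8: dominated by Opt9 (layovers 2≤2, miles earned 3133≥2269, price 184≤288, duration 3.1≤19.0).
Opt9: not dominated (best price).
Opt10: dominated by Opt11 (layovers 0≤3, miles earned 5432≥3686, price 620≤770, duration 13.1≤14.1).
Opt11: not dominated.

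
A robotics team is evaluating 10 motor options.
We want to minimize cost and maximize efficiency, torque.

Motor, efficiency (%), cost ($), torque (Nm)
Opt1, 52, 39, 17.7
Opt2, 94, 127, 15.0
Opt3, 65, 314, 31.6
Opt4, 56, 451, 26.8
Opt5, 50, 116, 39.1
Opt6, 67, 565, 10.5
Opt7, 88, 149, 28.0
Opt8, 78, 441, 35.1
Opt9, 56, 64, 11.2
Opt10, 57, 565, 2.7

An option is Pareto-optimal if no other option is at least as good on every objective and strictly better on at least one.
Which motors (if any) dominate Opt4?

Opt3, Opt7, Opt8

Opt3: efficiency 65≥56, cost 314≤451, torque 31.6≥26.8 — dominates Opt4.
Opt7: efficiency 88≥56, cost 149≤451, torque 28.0≥26.8 — dominates Opt4.
Opt8: efficiency 78≥56, cost 441≤451, torque 35.1≥26.8 — dominates Opt4.
Others (Opt1, Opt2, Opt5, Opt6, Opt9, Opt10) are each worse than Opt4 on at least one objective.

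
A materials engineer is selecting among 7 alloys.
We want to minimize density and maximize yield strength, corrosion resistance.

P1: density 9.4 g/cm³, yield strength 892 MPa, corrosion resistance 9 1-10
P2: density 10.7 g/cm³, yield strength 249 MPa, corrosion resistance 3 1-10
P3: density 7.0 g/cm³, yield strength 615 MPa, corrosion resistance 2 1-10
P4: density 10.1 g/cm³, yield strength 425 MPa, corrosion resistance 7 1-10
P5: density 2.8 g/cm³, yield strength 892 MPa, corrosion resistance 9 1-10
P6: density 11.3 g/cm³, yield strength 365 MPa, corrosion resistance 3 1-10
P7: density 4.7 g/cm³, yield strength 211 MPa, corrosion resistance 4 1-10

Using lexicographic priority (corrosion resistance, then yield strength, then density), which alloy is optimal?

P5

First maximize corrosion resistance: best is 9, kept {P1, P5}.
Then maximize yield strength: best is 892, kept {P1, P5}.
Then minimize density: best is 2.8, kept {P5}.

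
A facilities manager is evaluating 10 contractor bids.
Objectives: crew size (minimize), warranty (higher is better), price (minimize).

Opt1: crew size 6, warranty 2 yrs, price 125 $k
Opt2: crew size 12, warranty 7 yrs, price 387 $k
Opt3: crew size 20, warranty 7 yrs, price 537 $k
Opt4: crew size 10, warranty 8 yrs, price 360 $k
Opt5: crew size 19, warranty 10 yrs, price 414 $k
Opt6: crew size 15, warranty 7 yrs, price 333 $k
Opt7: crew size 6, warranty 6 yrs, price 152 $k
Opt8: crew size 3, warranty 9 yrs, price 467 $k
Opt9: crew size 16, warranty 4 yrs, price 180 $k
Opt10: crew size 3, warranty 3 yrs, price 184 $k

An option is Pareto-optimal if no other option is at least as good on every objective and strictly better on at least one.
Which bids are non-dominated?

Opt1, Opt4, Opt5, Opt6, Opt7, Opt8, Opt10

Opt1: not dominated (best price).
Opt2: dominated by Opt4 (crew size 10≤12, warranty 8≥7, price 360≤387).
Opt3: dominated by Opt2 (crew size 12≤20, warranty 7≥7, price 387≤537).
Opt4: not dominated.
Opt5: not dominated (best warranty).
Opt6: not dominated.
Opt7: not dominated.
Opt8: not dominated.
Opt9: dominated by Opt7 (crew size 6≤16, warranty 6≥4, price 152≤180).
Opt10: not dominated.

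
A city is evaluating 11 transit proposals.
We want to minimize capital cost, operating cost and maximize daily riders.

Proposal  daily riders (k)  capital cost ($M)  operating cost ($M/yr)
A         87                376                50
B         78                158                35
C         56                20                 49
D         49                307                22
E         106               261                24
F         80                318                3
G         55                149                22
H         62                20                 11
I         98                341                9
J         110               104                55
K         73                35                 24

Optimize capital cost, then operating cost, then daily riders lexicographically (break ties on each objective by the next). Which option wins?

First minimize capital cost: best is 20, kept {C, H}.
Then minimize operating cost: best is 11, kept {H}.

H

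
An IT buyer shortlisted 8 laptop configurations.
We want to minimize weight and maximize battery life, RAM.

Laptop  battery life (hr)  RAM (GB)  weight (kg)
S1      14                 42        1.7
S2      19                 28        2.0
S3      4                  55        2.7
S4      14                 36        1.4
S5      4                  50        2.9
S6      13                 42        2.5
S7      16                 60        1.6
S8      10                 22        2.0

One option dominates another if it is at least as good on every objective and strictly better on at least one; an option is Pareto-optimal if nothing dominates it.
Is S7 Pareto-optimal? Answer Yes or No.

S1: worse on battery life (14 vs 16).
S2: worse on RAM (28 vs 60).
S3: worse on battery life (4 vs 16).
S4: worse on battery life (14 vs 16).
S5: worse on battery life (4 vs 16).
S6: worse on battery life (13 vs 16).
S8: worse on battery life (10 vs 16).
No option is at least as good as S7 on every objective and strictly better on one.

Yes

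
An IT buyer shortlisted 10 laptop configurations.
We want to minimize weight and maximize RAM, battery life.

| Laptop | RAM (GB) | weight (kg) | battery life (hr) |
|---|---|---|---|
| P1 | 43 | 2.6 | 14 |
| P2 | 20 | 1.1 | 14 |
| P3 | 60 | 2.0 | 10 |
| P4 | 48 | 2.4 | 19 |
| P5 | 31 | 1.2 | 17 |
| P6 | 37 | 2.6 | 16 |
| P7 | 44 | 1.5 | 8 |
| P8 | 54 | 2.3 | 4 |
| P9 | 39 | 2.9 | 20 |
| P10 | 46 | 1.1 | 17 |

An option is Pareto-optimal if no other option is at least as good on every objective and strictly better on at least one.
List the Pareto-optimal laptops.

P1: dominated by P4 (RAM 48≥43, weight 2.4≤2.6, battery life 19≥14).
P2: dominated by P10 (RAM 46≥20, weight 1.1≤1.1, battery life 17≥14).
P3: not dominated (best RAM).
P4: not dominated.
P5: dominated by P10 (RAM 46≥31, weight 1.1≤1.2, battery life 17≥17).
P6: dominated by P4 (RAM 48≥37, weight 2.4≤2.6, battery life 19≥16).
P7: dominated by P10 (RAM 46≥44, weight 1.1≤1.5, battery life 17≥8).
P8: dominated by P3 (RAM 60≥54, weight 2.0≤2.3, battery life 10≥4).
P9: not dominated (best battery life).
P10: not dominated.

P3, P4, P9, P10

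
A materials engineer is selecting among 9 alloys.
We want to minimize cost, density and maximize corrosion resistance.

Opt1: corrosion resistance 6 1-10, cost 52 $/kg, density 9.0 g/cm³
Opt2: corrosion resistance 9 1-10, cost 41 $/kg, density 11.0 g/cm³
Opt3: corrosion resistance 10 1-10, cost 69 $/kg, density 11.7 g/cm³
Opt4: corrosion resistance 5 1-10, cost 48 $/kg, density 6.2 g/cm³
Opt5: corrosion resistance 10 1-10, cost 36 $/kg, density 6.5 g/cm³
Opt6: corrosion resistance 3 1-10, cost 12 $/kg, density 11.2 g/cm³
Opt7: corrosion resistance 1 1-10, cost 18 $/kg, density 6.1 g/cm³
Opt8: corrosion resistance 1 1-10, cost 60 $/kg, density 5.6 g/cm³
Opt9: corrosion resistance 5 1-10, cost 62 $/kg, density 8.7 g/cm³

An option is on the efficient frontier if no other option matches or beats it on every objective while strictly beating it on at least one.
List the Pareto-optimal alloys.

Opt4, Opt5, Opt6, Opt7, Opt8

Opt1: dominated by Opt5 (corrosion resistance 10≥6, cost 36≤52, density 6.5≤9.0).
Opt2: dominated by Opt5 (corrosion resistance 10≥9, cost 36≤41, density 6.5≤11.0).
Opt3: dominated by Opt5 (corrosion resistance 10≥10, cost 36≤69, density 6.5≤11.7).
Opt4: not dominated.
Opt5: not dominated.
Opt6: not dominated (best cost).
Opt7: not dominated.
Opt8: not dominated (best density).
Opt9: dominated by Opt4 (corrosion resistance 5≥5, cost 48≤62, density 6.2≤8.7).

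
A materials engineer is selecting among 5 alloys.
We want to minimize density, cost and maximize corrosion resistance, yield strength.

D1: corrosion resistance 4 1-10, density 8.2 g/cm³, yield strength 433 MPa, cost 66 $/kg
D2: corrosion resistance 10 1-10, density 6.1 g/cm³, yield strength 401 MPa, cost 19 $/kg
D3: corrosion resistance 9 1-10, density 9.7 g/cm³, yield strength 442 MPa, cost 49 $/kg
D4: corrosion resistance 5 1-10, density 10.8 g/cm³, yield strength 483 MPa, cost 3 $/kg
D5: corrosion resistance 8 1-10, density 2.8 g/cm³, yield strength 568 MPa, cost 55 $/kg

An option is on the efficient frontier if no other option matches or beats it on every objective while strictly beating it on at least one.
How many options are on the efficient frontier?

4

D1: dominated by D5 (corrosion resistance 8≥4, density 2.8≤8.2, yield strength 568≥433, cost 55≤66).
D2: not dominated (best corrosion resistance).
D3: not dominated.
D4: not dominated (best cost).
D5: not dominated (best density).
Pareto-optimal: D2, D3, D4, D5 → 4.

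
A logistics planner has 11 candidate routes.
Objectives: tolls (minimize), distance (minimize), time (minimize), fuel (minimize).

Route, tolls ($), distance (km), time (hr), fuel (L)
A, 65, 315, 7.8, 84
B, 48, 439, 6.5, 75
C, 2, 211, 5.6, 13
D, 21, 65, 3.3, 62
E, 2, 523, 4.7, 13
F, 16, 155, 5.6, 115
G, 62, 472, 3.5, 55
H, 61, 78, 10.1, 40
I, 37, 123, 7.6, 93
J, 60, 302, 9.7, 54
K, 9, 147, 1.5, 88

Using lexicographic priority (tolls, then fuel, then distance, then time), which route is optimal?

First minimize tolls: best is 2, kept {C, E}.
Then minimize fuel: best is 13, kept {C, E}.
Then minimize distance: best is 211, kept {C}.

C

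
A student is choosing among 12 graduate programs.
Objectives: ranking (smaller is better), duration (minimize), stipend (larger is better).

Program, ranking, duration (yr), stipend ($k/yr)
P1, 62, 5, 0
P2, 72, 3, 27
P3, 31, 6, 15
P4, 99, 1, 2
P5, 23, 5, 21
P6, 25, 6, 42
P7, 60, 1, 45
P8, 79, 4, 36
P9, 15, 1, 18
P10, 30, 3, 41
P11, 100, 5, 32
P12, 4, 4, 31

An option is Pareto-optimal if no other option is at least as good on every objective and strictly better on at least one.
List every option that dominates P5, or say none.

P12

P12: ranking 4≤23, duration 4≤5, stipend 31≥21 — dominates P5.
Others (P1, P2, P3, P4, P6, P7, P8, P9, P10, P11) are each worse than P5 on at least one objective.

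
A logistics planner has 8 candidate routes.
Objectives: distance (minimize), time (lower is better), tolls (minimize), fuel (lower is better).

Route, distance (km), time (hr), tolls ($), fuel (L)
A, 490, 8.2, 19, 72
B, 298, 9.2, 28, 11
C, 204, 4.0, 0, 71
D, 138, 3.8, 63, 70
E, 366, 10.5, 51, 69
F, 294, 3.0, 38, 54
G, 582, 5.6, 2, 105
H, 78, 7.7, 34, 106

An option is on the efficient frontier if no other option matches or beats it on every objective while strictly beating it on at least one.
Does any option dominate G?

Yes

C vs G: distance 204≤582, time 4.0≤5.6, tolls 0≤2, fuel 71≤105 — C is at least as good on every objective and strictly better on at least one, so C dominates G.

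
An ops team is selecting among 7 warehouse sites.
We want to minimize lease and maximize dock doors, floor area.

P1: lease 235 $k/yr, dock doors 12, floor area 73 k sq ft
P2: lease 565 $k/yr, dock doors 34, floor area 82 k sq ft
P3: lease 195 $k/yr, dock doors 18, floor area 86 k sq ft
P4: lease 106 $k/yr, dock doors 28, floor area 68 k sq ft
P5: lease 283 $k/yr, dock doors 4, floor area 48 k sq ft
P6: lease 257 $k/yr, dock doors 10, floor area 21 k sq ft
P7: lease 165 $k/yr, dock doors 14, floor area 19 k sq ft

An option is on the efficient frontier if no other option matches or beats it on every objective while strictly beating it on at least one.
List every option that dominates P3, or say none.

none

P1: worse on lease (235 vs 195).
P2: worse on lease (565 vs 195).
P4: worse on floor area (68 vs 86).
P5: worse on lease (283 vs 195).
P6: worse on lease (257 vs 195).
P7: worse on dock doors (14 vs 18).
No option dominates P3.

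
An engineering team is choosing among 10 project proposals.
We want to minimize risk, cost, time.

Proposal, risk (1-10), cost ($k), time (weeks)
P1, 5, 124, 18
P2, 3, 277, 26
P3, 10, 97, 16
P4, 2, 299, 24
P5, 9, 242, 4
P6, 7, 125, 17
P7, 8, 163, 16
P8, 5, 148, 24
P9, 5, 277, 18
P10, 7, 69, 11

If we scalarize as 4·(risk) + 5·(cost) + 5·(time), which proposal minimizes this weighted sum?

P1: 4·5 + 5·124 + 5·18 = 730
P2: 4·3 + 5·277 + 5·26 = 1527
P3: 4·10 + 5·97 + 5·16 = 605
P4: 4·2 + 5·299 + 5·24 = 1623
P5: 4·9 + 5·242 + 5·4 = 1266
P6: 4·7 + 5·125 + 5·17 = 738
P7: 4·8 + 5·163 + 5·16 = 927
P8: 4·5 + 5·148 + 5·24 = 880
P9: 4·5 + 5·277 + 5·18 = 1495
P10: 4·7 + 5·69 + 5·11 = 428
Lowest: P10 at 428.

P10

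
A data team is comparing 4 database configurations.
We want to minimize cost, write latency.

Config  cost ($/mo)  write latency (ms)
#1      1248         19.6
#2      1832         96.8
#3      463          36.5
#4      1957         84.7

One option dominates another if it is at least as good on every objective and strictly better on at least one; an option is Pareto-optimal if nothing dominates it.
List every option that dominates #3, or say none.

#1: worse on cost (1248 vs 463).
#2: worse on cost (1832 vs 463).
#4: worse on cost (1957 vs 463).
No option dominates #3.

none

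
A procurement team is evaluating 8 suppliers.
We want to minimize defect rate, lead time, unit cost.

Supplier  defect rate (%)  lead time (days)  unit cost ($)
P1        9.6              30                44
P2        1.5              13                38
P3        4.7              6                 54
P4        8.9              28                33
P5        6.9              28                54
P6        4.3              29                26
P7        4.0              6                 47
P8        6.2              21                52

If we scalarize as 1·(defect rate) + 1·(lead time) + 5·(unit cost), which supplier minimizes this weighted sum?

P1: 1·9.6 + 1·30 + 5·44 = 259.6
P2: 1·1.5 + 1·13 + 5·38 = 204.5
P3: 1·4.7 + 1·6 + 5·54 = 280.7
P4: 1·8.9 + 1·28 + 5·33 = 201.9
P5: 1·6.9 + 1·28 + 5·54 = 304.9
P6: 1·4.3 + 1·29 + 5·26 = 163.3
P7: 1·4.0 + 1·6 + 5·47 = 245.0
P8: 1·6.2 + 1·21 + 5·52 = 287.2
Lowest: P6 at 163.3.

P6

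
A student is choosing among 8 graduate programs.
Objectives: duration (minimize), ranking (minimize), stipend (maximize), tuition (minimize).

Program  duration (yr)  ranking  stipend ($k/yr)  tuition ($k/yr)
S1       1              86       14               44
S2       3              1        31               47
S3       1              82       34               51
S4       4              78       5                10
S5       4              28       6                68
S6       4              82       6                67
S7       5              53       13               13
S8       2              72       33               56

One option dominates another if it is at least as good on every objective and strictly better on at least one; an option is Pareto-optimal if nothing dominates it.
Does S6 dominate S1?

No

S6 vs S1: S6 is worse on duration (4 vs 1), so it does not dominate S1.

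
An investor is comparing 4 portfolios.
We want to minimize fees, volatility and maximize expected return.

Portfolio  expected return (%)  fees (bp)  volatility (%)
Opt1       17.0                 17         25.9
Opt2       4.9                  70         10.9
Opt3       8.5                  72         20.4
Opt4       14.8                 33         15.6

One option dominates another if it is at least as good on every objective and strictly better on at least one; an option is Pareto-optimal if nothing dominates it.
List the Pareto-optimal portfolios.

Opt1, Opt2, Opt4

Opt1: not dominated (best expected return).
Opt2: not dominated (best volatility).
Opt3: dominated by Opt4 (expected return 14.8≥8.5, fees 33≤72, volatility 15.6≤20.4).
Opt4: not dominated.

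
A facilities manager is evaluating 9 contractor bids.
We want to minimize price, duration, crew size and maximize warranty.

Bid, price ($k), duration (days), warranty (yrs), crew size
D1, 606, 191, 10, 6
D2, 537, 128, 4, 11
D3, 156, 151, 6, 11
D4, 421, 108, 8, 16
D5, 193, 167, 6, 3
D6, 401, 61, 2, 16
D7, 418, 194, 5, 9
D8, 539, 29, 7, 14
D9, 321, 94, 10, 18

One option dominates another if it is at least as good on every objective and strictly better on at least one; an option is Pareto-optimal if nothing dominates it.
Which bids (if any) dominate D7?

D5: price 193≤418, duration 167≤194, warranty 6≥5, crew size 3≤9 — dominates D7.
Others (D1, D2, D3, D4, D6, D8, D9) are each worse than D7 on at least one objective.

D5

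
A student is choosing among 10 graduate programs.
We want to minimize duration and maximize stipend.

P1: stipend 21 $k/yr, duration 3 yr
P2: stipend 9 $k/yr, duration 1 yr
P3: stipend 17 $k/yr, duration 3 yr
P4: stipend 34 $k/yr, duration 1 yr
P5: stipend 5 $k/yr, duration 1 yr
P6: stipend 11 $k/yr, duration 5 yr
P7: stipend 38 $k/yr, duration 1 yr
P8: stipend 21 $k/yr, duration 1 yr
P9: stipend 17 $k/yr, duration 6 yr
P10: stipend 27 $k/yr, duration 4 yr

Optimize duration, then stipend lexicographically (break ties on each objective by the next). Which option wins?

P7

First minimize duration: best is 1, kept {P2, P4, P5, P7, P8}.
Then maximize stipend: best is 38, kept {P7}.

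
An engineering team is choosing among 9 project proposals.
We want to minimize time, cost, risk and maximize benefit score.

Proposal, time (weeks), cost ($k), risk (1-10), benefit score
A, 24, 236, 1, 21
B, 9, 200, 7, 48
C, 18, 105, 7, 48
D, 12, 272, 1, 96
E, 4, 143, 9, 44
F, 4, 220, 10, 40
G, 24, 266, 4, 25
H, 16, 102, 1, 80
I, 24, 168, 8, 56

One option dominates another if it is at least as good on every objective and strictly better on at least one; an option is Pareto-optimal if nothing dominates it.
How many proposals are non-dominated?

4

A: dominated by H (time 16≤24, cost 102≤236, risk 1≤1, benefit score 80≥21).
B: not dominated.
C: dominated by H (time 16≤18, cost 102≤105, risk 1≤7, benefit score 80≥48).
D: not dominated (best benefit score).
E: not dominated.
F: dominated by E (time 4≤4, cost 143≤220, risk 9≤10, benefit score 44≥40).
G: dominated by H (time 16≤24, cost 102≤266, risk 1≤4, benefit score 80≥25).
H: not dominated (best cost).
I: dominated by H (time 16≤24, cost 102≤168, risk 1≤8, benefit score 80≥56).
Pareto-optimal: B, D, E, H → 4.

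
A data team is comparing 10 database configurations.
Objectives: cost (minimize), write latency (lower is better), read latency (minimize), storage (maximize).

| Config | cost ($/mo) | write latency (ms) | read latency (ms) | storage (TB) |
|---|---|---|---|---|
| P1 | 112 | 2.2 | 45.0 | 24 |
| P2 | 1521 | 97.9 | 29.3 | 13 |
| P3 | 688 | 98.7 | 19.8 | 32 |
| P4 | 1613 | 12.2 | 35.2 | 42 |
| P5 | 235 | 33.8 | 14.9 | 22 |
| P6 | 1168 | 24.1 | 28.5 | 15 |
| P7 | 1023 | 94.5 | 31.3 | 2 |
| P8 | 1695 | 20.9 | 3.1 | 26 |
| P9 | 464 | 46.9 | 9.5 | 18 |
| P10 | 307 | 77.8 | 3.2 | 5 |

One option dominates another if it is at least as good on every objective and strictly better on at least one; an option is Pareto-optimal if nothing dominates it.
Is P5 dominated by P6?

No

P6 vs P5: P6 is worse on cost (1168 vs 235), so it does not dominate P5.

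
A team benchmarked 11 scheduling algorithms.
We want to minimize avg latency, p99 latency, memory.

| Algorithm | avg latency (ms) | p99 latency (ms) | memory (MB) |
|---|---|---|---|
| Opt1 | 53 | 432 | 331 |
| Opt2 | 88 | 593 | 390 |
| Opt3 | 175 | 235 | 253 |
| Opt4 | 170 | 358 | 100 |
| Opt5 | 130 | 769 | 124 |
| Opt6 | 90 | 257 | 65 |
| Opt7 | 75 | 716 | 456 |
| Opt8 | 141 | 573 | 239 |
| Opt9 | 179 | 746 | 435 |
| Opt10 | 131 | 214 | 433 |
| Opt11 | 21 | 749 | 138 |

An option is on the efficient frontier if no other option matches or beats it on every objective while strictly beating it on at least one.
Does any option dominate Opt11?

Opt1: worse on avg latency (53 vs 21).
Opt2: worse on avg latency (88 vs 21).
Opt3: worse on avg latency (175 vs 21).
Opt4: worse on avg latency (170 vs 21).
Opt5: worse on avg latency (130 vs 21).
Opt6: worse on avg latency (90 vs 21).
Opt7: worse on avg latency (75 vs 21).
Opt8: worse on avg latency (141 vs 21).
Opt9: worse on avg latency (179 vs 21).
Opt10: worse on avg latency (131 vs 21).
No option is at least as good as Opt11 on every objective and strictly better on one.

No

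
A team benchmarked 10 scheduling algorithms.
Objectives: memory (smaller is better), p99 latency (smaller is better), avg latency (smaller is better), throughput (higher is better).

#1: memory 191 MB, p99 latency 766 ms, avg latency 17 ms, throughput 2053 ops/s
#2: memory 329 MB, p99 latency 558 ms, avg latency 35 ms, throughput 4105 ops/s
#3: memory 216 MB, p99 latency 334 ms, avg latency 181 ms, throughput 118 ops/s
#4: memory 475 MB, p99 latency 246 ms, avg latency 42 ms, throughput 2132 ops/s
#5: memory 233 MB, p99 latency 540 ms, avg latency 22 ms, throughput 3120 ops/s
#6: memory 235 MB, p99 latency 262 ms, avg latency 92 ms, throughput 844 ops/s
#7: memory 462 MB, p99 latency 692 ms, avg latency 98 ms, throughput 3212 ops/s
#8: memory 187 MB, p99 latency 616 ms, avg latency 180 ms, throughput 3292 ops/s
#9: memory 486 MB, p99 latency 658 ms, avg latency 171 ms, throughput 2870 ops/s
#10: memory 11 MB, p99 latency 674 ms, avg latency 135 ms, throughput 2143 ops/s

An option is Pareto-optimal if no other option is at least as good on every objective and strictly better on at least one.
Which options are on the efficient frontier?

#1: not dominated (best avg latency).
#2: not dominated (best throughput).
#3: not dominated.
#4: not dominated (best p99 latency).
#5: not dominated.
#6: not dominated.
#7: dominated by #2 (memory 329≤462, p99 latency 558≤692, avg latency 35≤98, throughput 4105≥3212).
#8: not dominated.
#9: dominated by #2 (memory 329≤486, p99 latency 558≤658, avg latency 35≤171, throughput 4105≥2870).
#10: not dominated (best memory).

#1, #2, #3, #4, #5, #6, #8, #10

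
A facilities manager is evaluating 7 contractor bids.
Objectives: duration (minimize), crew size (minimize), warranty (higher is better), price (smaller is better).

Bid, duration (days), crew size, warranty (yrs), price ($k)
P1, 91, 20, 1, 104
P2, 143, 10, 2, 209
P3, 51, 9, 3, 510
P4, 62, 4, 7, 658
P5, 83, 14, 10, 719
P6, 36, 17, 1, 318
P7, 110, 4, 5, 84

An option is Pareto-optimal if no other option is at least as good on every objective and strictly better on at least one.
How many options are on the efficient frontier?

P1: not dominated.
P2: dominated by P7 (duration 110≤143, crew size 4≤10, warranty 5≥2, price 84≤209).
P3: not dominated.
P4: not dominated.
P5: not dominated (best warranty).
P6: not dominated (best duration).
P7: not dominated (best price).
Pareto-optimal: P1, P3, P4, P5, P6, P7 → 6.

6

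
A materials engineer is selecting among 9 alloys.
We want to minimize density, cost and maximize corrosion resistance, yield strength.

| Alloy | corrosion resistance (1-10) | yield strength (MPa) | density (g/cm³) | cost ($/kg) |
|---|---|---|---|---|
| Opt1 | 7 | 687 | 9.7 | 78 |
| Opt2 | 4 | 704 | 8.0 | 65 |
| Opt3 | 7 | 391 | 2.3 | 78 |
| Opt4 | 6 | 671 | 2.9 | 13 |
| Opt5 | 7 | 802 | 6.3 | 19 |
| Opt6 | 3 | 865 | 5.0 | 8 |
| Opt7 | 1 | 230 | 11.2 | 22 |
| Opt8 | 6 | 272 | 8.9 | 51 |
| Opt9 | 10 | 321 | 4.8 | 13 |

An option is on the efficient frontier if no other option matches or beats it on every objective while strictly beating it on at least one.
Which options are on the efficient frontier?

Opt1: dominated by Opt5 (corrosion resistance 7≥7, yield strength 802≥687, density 6.3≤9.7, cost 19≤78).
Opt2: dominated by Opt5 (corrosion resistance 7≥4, yield strength 802≥704, density 6.3≤8.0, cost 19≤65).
Opt3: not dominated (best density).
Opt4: not dominated.
Opt5: not dominated.
Opt6: not dominated (best yield strength).
Opt7: dominated by Opt4 (corrosion resistance 6≥1, yield strength 671≥230, density 2.9≤11.2, cost 13≤22).
Opt8: dominated by Opt4 (corrosion resistance 6≥6, yield strength 671≥272, density 2.9≤8.9, cost 13≤51).
Opt9: not dominated (best corrosion resistance).

Opt3, Opt4, Opt5, Opt6, Opt9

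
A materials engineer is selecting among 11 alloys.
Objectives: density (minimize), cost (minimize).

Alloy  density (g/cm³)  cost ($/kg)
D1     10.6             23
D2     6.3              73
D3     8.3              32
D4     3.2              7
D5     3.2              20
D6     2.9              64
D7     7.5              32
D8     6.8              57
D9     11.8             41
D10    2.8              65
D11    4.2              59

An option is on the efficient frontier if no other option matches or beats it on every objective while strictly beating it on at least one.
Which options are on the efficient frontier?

D4, D6, D10

D1: dominated by D4 (density 3.2≤10.6, cost 7≤23).
D2: dominated by D4 (density 3.2≤6.3, cost 7≤73).
D3: dominated by D4 (density 3.2≤8.3, cost 7≤32).
D4: not dominated (best cost).
D5: dominated by D4 (density 3.2≤3.2, cost 7≤20).
D6: not dominated.
D7: dominated by D4 (density 3.2≤7.5, cost 7≤32).
D8: dominated by D4 (density 3.2≤6.8, cost 7≤57).
D9: dominated by D1 (density 10.6≤11.8, cost 23≤41).
D10: not dominated (best density).
D11: dominated by D4 (density 3.2≤4.2, cost 7≤59).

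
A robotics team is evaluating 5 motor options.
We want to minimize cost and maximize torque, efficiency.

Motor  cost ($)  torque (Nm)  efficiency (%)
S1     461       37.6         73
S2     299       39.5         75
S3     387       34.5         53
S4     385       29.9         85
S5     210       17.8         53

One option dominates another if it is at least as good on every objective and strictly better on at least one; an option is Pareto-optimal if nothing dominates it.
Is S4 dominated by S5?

S5 vs S4: S5 is worse on torque (17.8 vs 29.9), so it does not dominate S4.

No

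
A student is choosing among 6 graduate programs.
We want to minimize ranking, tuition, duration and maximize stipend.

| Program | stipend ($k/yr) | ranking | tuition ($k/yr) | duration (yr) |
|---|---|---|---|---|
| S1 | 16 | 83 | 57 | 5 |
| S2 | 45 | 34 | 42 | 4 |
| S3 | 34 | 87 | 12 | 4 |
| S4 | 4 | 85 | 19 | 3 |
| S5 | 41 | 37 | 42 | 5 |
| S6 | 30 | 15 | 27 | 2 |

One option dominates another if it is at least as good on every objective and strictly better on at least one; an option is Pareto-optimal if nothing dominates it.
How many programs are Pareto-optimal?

S1: dominated by S2 (stipend 45≥16, ranking 34≤83, tuition 42≤57, duration 4≤5).
S2: not dominated (best stipend).
S3: not dominated (best tuition).
S4: not dominated.
S5: dominated by S2 (stipend 45≥41, ranking 34≤37, tuition 42≤42, duration 4≤5).
S6: not dominated (best ranking).
Pareto-optimal: S2, S3, S4, S6 → 4.

4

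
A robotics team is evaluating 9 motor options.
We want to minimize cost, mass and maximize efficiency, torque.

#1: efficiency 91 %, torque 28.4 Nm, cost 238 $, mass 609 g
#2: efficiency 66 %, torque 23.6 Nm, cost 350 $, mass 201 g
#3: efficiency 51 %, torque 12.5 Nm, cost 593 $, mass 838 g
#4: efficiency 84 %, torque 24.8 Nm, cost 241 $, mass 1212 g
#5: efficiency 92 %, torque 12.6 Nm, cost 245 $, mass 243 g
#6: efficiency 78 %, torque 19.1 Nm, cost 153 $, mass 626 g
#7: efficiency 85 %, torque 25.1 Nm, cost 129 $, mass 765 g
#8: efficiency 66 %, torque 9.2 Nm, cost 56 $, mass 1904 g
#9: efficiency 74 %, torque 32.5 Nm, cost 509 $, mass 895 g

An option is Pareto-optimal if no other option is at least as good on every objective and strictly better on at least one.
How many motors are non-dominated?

7

#1: not dominated.
#2: not dominated (best mass).
#3: dominated by #1 (efficiency 91≥51, torque 28.4≥12.5, cost 238≤593, mass 609≤838).
#4: dominated by #1 (efficiency 91≥84, torque 28.4≥24.8, cost 238≤241, mass 609≤1212).
#5: not dominated (best efficiency).
#6: not dominated.
#7: not dominated.
#8: not dominated (best cost).
#9: not dominated (best torque).
Pareto-optimal: #1, #2, #5, #6, #7, #8, #9 → 7.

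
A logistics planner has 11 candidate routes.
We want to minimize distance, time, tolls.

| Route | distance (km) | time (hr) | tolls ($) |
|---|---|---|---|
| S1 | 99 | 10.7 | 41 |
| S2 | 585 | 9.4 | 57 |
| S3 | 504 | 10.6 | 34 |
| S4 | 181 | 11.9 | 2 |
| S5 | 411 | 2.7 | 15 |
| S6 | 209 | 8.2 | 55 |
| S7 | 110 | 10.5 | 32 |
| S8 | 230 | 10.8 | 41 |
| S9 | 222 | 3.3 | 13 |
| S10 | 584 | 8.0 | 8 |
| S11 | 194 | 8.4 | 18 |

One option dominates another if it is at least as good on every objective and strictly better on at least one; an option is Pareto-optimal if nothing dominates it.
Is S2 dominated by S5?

Yes

S5 vs S2: distance 411≤585, time 2.7≤9.4, tolls 15≤57 — S5 is at least as good on every objective with at least one strict improvement.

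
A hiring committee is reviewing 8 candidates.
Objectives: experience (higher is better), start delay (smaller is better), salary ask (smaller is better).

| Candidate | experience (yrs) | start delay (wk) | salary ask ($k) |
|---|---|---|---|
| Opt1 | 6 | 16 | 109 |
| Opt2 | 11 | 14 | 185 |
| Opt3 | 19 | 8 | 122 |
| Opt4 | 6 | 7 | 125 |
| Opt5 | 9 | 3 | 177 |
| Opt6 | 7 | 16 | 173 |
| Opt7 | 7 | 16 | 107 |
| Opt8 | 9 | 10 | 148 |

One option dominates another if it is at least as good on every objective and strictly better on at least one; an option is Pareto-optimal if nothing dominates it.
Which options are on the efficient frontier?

Opt3, Opt4, Opt5, Opt7

Opt1: dominated by Opt7 (experience 7≥6, start delay 16≤16, salary ask 107≤109).
Opt2: dominated by Opt3 (experience 19≥11, start delay 8≤14, salary ask 122≤185).
Opt3: not dominated (best experience).
Opt4: not dominated.
Opt5: not dominated (best start delay).
Opt6: dominated by Opt3 (experience 19≥7, start delay 8≤16, salary ask 122≤173).
Opt7: not dominated (best salary ask).
Opt8: dominated by Opt3 (experience 19≥9, start delay 8≤10, salary ask 122≤148).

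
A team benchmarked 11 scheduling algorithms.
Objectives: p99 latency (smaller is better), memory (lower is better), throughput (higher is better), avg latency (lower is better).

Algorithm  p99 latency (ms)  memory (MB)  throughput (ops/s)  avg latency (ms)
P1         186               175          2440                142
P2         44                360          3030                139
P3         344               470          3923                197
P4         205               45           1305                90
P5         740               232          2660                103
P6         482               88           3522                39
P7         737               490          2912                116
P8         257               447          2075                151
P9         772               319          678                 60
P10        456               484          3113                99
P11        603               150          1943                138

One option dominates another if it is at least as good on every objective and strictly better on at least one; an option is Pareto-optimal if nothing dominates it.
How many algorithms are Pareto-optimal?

P1: not dominated.
P2: not dominated (best p99 latency).
P3: not dominated (best throughput).
P4: not dominated (best memory).
P5: dominated by P6 (p99 latency 482≤740, memory 88≤232, throughput 3522≥2660, avg latency 39≤103).
P6: not dominated (best avg latency).
P7: dominated by P6 (p99 latency 482≤737, memory 88≤490, throughput 3522≥2912, avg latency 39≤116).
P8: dominated by P1 (p99 latency 186≤257, memory 175≤447, throughput 2440≥2075, avg latency 142≤151).
P9: dominated by P6 (p99 latency 482≤772, memory 88≤319, throughput 3522≥678, avg latency 39≤60).
P10: not dominated.
P11: dominated by P6 (p99 latency 482≤603, memory 88≤150, throughput 3522≥1943, avg latency 39≤138).
Pareto-optimal: P1, P2, P3, P4, P6, P10 → 6.

6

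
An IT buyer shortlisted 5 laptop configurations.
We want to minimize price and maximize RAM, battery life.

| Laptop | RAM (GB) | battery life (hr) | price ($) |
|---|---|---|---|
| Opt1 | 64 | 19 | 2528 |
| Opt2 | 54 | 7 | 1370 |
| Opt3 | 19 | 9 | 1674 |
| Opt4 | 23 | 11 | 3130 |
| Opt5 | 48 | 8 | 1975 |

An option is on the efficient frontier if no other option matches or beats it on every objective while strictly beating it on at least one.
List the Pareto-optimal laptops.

Opt1, Opt2, Opt3, Opt5

Opt1: not dominated (best RAM).
Opt2: not dominated (best price).
Opt3: not dominated.
Opt4: dominated by Opt1 (RAM 64≥23, battery life 19≥11, price 2528≤3130).
Opt5: not dominated.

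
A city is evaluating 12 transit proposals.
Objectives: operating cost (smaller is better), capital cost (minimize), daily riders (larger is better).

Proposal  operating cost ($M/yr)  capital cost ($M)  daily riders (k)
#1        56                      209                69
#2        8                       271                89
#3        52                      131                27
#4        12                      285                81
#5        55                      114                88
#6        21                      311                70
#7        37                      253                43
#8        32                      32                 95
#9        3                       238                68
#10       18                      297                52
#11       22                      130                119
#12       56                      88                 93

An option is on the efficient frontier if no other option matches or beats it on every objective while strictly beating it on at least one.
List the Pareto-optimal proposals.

#1: dominated by #5 (operating cost 55≤56, capital cost 114≤209, daily riders 88≥69).
#2: not dominated.
#3: dominated by #8 (operating cost 32≤52, capital cost 32≤131, daily riders 95≥27).
#4: dominated by #2 (operating cost 8≤12, capital cost 271≤285, daily riders 89≥81).
#5: dominated by #8 (operating cost 32≤55, capital cost 32≤114, daily riders 95≥88).
#6: dominated by #2 (operating cost 8≤21, capital cost 271≤311, daily riders 89≥70).
#7: dominated by #8 (operating cost 32≤37, capital cost 32≤253, daily riders 95≥43).
#8: not dominated (best capital cost).
#9: not dominated (best operating cost).
#10: dominated by #2 (operating cost 8≤18, capital cost 271≤297, daily riders 89≥52).
#11: not dominated (best daily riders).
#12: dominated by #8 (operating cost 32≤56, capital cost 32≤88, daily riders 95≥93).

#2, #8, #9, #11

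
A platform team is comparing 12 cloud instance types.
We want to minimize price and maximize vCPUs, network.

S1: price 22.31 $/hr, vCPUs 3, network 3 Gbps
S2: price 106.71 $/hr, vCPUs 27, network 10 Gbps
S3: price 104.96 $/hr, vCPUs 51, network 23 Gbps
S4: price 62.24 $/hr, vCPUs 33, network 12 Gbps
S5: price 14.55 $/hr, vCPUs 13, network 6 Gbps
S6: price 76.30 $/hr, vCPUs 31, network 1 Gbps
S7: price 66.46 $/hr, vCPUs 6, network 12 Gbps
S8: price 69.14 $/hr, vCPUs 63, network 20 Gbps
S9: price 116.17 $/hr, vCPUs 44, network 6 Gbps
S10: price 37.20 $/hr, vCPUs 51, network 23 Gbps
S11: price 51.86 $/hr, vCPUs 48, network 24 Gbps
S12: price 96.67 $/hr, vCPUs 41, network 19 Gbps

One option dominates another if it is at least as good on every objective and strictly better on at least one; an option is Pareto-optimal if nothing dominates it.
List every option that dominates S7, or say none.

S4, S10, S11

S4: price 62.24≤66.46, vCPUs 33≥6, network 12≥12 — dominates S7.
S10: price 37.20≤66.46, vCPUs 51≥6, network 23≥12 — dominates S7.
S11: price 51.86≤66.46, vCPUs 48≥6, network 24≥12 — dominates S7.
Others (S1, S2, S3, S5, S6, S8, S9, S12) are each worse than S7 on at least one objective.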